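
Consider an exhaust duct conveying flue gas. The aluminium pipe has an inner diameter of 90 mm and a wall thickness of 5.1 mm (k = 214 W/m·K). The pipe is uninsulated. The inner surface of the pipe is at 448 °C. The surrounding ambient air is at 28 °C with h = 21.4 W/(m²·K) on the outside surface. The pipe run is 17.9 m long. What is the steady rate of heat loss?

Q ≈ 50600 W

Radial resistances (cylindrical: R_cond = ln(r_o/r_i)/(2πkL), R_conv = 1/(h·2πrL)):
R_aluminium pipe wall = ln(50.1/45)/(2π×214×17.9) = 4.461×10^-6 K/W
R_outer film = 1/(h_o·2πr_oL) = 1/(21.4×2π×0.0501×17.9) = 0.008293 K/W
R_total = 0.008298 K/W
Q = ΔT/R_total = 420/0.008298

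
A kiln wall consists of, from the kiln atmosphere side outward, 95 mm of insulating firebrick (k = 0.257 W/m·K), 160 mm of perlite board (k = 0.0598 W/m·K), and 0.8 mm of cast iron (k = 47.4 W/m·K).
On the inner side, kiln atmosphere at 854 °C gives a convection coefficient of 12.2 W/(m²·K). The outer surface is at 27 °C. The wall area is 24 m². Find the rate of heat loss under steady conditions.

Q ≈ 6350 W

Model the wall as resistances in series:
R_inner film = 1/(h_i·A) = 1/(12.2×24) = 0.003415 K/W
R_insulating firebrick = L/(kA) = 0.095/(0.257×24) = 0.0154 K/W
R_perlite board = L/(kA) = 0.16/(0.0598×24) = 0.1115 K/W
R_cast iron = L/(kA) = 0.0008/(47.4×24) = 7.032×10^-7 K/W
R_total = 0.1303 K/W
Q = ΔT / R_total = 827 / 0.1303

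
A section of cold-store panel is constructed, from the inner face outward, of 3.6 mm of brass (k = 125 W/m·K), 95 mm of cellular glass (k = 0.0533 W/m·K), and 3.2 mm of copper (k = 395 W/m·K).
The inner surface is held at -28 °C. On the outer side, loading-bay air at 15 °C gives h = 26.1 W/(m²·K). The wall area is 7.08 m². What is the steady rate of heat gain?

Q ≈ 167 W

Treating each layer as a thermal resistance in series:
R_brass = L/(kA) = 0.0036/(125×7.08) = 4.068×10^-6 K/W
R_cellular glass = L/(kA) = 0.095/(0.0533×7.08) = 0.2517 K/W
R_copper = L/(kA) = 0.0032/(395×7.08) = 1.144×10^-6 K/W
R_outer film = 1/(h_o·A) = 1/(26.1×7.08) = 0.005412 K/W
R_total = 0.2572 K/W
Q = ΔT / R_total = 43 / 0.2572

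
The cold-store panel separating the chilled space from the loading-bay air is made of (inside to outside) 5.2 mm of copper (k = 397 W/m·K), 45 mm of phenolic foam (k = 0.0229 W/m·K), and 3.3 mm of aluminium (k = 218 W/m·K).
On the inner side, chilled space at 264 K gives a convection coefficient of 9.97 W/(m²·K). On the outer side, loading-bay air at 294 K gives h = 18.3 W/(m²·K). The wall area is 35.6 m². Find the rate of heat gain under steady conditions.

Thermal resistances in series:
R_inner film = 1/(h_i·A) = 1/(9.97×35.6) = 0.002817 K/W
R_copper = L/(kA) = 0.0052/(397×35.6) = 3.679×10^-7 K/W
R_phenolic foam = L/(kA) = 0.045/(0.0229×35.6) = 0.0552 K/W
R_aluminium = L/(kA) = 0.0033/(218×35.6) = 4.252×10^-7 K/W
R_outer film = 1/(h_o·A) = 1/(18.3×35.6) = 0.001535 K/W
R_total = 0.05955 K/W
Q = ΔT / R_total = 30 / 0.05955

Q ≈ 504 W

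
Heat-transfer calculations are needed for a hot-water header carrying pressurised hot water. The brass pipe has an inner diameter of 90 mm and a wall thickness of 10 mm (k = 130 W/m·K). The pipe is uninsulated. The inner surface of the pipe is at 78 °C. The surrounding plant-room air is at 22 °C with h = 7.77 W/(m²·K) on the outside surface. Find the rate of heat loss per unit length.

q′ ≈ 150 W/m

Radial resistances (cylindrical: R_cond = ln(r_o/r_i)/(2πkL), R_conv = 1/(h·2πrL)):
R_brass pipe wall = ln(55/45)/(2π×130×1) = 2.457×10^-4 K/W
R_outer film = 1/(h_o·2πr_oL) = 1/(7.77×2π×0.055×1) = 0.3724 K/W
R_total = 0.3727 K/W
Q = ΔT/R_total = 56/0.3727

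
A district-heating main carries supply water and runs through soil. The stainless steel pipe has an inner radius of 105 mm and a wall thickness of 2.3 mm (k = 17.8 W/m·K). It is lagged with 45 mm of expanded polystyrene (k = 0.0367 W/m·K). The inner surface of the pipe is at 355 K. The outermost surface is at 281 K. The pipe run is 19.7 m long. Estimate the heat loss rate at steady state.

For a radial system each layer contributes R = ln(r_out/r_in)/(2πkL); films add R = 1/(hA).
R_stainless steel pipe wall = ln(107.3/105)/(2π×17.8×19.7) = 9.835×10^-6 K/W
R_expanded polystyrene = ln(152.3/107.3)/(2π×0.0367×19.7) = 0.0771 K/W
R_total = 0.07711 K/W
Q = ΔT/R_total = 74/0.07711

Q ≈ 960 W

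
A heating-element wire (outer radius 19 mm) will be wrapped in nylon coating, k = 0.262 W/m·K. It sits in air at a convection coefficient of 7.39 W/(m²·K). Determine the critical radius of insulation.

For a cylinder r_cr = k/h = 0.262/7.39
r_cr = 35.5 mm; since the bare radius (19 mm) is below r_cr, adding a thin layer of insulation will *increase* heat loss.

r_cr ≈ 35.5 mm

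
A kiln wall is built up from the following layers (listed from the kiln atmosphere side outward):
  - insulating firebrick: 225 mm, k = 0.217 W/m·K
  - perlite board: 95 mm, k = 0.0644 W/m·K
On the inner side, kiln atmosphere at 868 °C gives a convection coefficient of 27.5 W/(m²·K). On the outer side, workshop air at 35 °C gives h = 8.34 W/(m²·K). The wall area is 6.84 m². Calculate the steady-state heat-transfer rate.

Using the resistance-network approach (series):
R_inner film = 1/(h_i·A) = 1/(27.5×6.84) = 0.005316 K/W
R_insulating firebrick = L/(kA) = 0.225/(0.217×6.84) = 0.1516 K/W
R_perlite board = L/(kA) = 0.095/(0.0644×6.84) = 0.2157 K/W
R_outer film = 1/(h_o·A) = 1/(8.34×6.84) = 0.01753 K/W
R_total = 0.3901 K/W
Q = ΔT / R_total = 833 / 0.3901

Q ≈ 2140 W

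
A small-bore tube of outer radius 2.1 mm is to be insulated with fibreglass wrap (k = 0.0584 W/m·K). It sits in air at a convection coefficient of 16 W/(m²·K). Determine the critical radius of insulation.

r_cr ≈ 3.65 mm

For a cylinder r_cr = k/h = 0.0584/16
r_cr = 3.65 mm; since the bare radius (2.1 mm) is below r_cr, adding a thin layer of insulation will *increase* heat loss.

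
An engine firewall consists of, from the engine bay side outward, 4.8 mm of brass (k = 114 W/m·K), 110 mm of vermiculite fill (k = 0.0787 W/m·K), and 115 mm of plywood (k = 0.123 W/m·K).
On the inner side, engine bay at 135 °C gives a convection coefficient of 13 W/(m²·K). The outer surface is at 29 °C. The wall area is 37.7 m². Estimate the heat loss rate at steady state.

Thermal resistances in series:
R_inner film = 1/(h_i·A) = 1/(13×37.7) = 0.00204 K/W
R_brass = L/(kA) = 0.0048/(114×37.7) = 1.117×10^-6 K/W
R_vermiculite fill = L/(kA) = 0.11/(0.0787×37.7) = 0.03707 K/W
R_plywood = L/(kA) = 0.115/(0.123×37.7) = 0.0248 K/W
R_total = 0.06392 K/W
Q = ΔT / R_total = 106 / 0.06392

Q ≈ 1660 W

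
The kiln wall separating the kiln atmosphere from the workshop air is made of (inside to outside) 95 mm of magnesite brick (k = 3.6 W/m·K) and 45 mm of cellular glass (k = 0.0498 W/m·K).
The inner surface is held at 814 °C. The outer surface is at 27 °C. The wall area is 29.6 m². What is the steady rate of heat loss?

Q ≈ 25000 W

Using the resistance-network approach (series):
R_magnesite brick = L/(kA) = 0.095/(3.6×29.6) = 8.915×10^-4 K/W
R_cellular glass = L/(kA) = 0.045/(0.0498×29.6) = 0.03053 K/W
R_total = 0.03142 K/W
Q = ΔT / R_total = 787 / 0.03142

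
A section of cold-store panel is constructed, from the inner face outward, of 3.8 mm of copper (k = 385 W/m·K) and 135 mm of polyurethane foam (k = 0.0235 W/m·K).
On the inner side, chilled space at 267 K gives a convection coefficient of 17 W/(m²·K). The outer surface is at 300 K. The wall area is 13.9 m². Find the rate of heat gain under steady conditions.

Q ≈ 79 W

Thermal resistances in series:
R_inner film = 1/(h_i·A) = 1/(17×13.9) = 0.004232 K/W
R_copper = L/(kA) = 0.0038/(385×13.9) = 7.101×10^-7 K/W
R_polyurethane foam = L/(kA) = 0.135/(0.0235×13.9) = 0.4133 K/W
R_total = 0.4175 K/W
Q = ΔT / R_total = 33 / 0.4175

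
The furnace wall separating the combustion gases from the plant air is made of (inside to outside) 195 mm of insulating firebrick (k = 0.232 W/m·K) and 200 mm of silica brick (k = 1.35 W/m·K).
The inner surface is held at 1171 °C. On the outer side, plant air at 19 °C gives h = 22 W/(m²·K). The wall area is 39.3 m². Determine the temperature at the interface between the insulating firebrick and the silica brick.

T ≈ 235 °C

Series thermal resistances:
R_insulating firebrick = L/(kA) = 0.195/(0.232×39.3) = 0.02139 K/W
R_silica brick = L/(kA) = 0.2/(1.35×39.3) = 0.00377 K/W
R_outer film = 1/(h_o·A) = 1/(22×39.3) = 0.001157 K/W
R_total = 0.02631 K/W;  Q = ΔT/R_total = 1152/0.02631 = 43780 W
T_interface = T_inner − Q·ΣR(inner→interface) = 1171 − 43800×0.02139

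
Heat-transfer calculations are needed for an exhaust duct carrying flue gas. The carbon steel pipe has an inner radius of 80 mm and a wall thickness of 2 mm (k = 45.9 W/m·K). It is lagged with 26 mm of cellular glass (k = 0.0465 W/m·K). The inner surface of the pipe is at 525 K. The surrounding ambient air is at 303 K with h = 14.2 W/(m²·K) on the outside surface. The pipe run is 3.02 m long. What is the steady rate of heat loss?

Treating each annulus and film as a series resistance:
R_carbon steel pipe wall = ln(82/80)/(2π×45.9×3.02) = 2.835×10^-5 K/W
R_cellular glass = ln(108/82)/(2π×0.0465×3.02) = 0.3121 K/W
R_outer film = 1/(h_o·2πr_oL) = 1/(14.2×2π×0.108×3.02) = 0.03436 K/W
R_total = 0.3465 K/W
Q = ΔT/R_total = 222/0.3465

Q ≈ 641 W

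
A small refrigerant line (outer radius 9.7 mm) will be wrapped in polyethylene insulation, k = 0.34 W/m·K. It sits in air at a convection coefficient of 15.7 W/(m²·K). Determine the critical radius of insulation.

r_cr ≈ 21.7 mm

For a cylinder r_cr = k/h = 0.34/15.7
r_cr = 21.7 mm; since the bare radius (9.7 mm) is below r_cr, adding a thin layer of insulation will *increase* heat loss.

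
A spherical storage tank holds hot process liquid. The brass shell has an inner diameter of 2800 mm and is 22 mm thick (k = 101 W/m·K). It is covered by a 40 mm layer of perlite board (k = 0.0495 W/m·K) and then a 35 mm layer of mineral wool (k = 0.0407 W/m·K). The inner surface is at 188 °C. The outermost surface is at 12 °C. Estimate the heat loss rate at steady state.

Spherical conduction: R = (1/r_in − 1/r_out)/(4πk) per layer; series-sum.
R_brass shell = (1/1.4 − 1/1.422)/(4π×101) = 8.707×10^-6 K/W
R_perlite board = (1/1.422 − 1/1.462)/(4π×0.0495) = 0.03093 K/W
R_mineral wool = (1/1.462 − 1/1.497)/(4π×0.0407) = 0.03127 K/W
R_total = 0.06221 K/W
Q = ΔT/R_total = 176/0.06221

Q ≈ 2830 W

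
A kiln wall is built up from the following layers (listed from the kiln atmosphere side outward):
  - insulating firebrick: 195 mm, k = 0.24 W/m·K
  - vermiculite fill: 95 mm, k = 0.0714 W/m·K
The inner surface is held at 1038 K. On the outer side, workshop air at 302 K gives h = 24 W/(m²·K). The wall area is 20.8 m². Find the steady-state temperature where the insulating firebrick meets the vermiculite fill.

T ≈ 764 K

Using the resistance-network approach (series):
R_insulating firebrick = L/(kA) = 0.195/(0.24×20.8) = 0.03906 K/W
R_vermiculite fill = L/(kA) = 0.095/(0.0714×20.8) = 0.06397 K/W
R_outer film = 1/(h_o·A) = 1/(24×20.8) = 0.002003 K/W
R_total = 0.105 K/W;  Q = ΔT/R_total = 736/0.105 = 7007 W
T_interface = T_inner − Q·ΣR(inner→interface) = 1038 − 7010×0.03906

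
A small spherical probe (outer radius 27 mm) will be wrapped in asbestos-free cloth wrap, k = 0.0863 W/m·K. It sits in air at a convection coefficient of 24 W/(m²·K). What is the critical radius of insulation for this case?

r_cr ≈ 7.19 mm

For a sphere r_cr = 2k/h = 2×0.0863/24
r_cr = 7.19 mm; since the bare radius (27 mm) is above r_cr, any added insulation will reduce heat loss.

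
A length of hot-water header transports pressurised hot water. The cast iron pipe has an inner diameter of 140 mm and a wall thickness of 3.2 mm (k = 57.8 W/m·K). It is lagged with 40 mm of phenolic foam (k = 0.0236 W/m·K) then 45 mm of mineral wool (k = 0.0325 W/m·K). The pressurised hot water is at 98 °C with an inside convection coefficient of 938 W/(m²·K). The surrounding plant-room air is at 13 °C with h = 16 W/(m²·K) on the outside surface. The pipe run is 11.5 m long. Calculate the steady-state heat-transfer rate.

For a radial system each layer contributes R = ln(r_out/r_in)/(2πkL); films add R = 1/(hA).
R_inner film = 1/(h_i·2πr₁L) = 1/(938×2π×0.07×11.5) = 2.108×10^-4 K/W
R_cast iron pipe wall = ln(73.2/70)/(2π×57.8×11.5) = 1.07×10^-5 K/W
R_phenolic foam = ln(113.2/73.2)/(2π×0.0236×11.5) = 0.2557 K/W
R_mineral wool = ln(158.2/113.2)/(2π×0.0325×11.5) = 0.1425 K/W
R_outer film = 1/(h_o·2πr_oL) = 1/(16×2π×0.1582×11.5) = 0.005468 K/W
R_total = 0.4039 K/W
Q = ΔT/R_total = 85/0.4039

Q ≈ 210 W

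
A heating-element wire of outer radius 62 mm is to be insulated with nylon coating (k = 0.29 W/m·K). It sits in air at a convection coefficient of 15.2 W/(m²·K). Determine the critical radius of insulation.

For a cylinder r_cr = k/h = 0.29/15.2
r_cr = 19.1 mm; since the bare radius (62 mm) is above r_cr, any added insulation will reduce heat loss.

r_cr ≈ 19.1 mm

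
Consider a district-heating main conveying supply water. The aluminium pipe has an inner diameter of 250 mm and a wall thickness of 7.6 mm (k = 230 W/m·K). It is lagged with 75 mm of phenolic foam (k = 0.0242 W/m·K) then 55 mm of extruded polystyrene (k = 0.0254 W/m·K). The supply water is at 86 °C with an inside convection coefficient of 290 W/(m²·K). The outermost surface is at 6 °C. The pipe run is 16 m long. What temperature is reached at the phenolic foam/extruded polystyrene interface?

T ≈ 32.6 °C

Radial resistances (cylindrical: R_cond = ln(r_o/r_i)/(2πkL), R_conv = 1/(h·2πrL)):
R_inner film = 1/(h_i·2πr₁L) = 1/(290×2π×0.125×16) = 2.744×10^-4 K/W
R_aluminium pipe wall = ln(132.6/125)/(2π×230×16) = 2.553×10^-6 K/W
R_phenolic foam = ln(207.6/132.6)/(2π×0.0242×16) = 0.1843 K/W
R_extruded polystyrene = ln(262.6/207.6)/(2π×0.0254×16) = 0.09204 K/W
R_total = 0.2766 K/W
Q = ΔT/R_total = 80/0.2766
Q = 289 W
T_interface = T_inner − Q·ΣR(inner→interface) = 86 − 289×0.1845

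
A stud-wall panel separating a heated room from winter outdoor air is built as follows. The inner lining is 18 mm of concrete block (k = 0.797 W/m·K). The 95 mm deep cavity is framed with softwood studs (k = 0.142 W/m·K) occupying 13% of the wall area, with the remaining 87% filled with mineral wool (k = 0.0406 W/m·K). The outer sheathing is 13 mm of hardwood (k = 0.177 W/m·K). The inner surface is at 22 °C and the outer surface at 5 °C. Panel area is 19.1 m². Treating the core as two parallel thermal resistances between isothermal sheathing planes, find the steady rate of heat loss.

Q ≈ 174 W

Sheathing layers in series; stud and cavity paths in parallel between them.
R_inner = 0.018/(0.797×19.1) = 0.001182 K/W
R_stud  = 0.095/(0.142×0.13×19.1) = 0.2694 K/W
R_cav   = 0.095/(0.0406×0.87×19.1) = 0.1408 K/W
1/R_core = 1/R_stud + 1/R_cav → R_core = 0.09248 K/W
R_outer = 0.013/(0.177×19.1) = 0.003845 K/W
R_total = 0.09751 K/W
Q = ΔT/R_total = 17/0.09751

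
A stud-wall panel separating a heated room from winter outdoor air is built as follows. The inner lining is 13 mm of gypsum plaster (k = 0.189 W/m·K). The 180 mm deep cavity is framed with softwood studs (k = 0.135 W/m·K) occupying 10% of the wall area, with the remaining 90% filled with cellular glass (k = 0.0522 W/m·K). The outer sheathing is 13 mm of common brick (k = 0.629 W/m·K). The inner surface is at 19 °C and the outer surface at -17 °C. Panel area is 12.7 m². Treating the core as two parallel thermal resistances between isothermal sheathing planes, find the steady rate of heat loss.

Q ≈ 149 W

Sheathing layers in series; stud and cavity paths in parallel between them.
R_inner = 0.013/(0.189×12.7) = 0.005416 K/W
R_stud  = 0.18/(0.135×0.1×12.7) = 1.05 K/W
R_cav   = 0.18/(0.0522×0.9×12.7) = 0.3017 K/W
1/R_core = 1/R_stud + 1/R_cav → R_core = 0.2343 K/W
R_outer = 0.013/(0.629×12.7) = 0.001627 K/W
R_total = 0.2414 K/W
Q = ΔT/R_total = 36/0.2414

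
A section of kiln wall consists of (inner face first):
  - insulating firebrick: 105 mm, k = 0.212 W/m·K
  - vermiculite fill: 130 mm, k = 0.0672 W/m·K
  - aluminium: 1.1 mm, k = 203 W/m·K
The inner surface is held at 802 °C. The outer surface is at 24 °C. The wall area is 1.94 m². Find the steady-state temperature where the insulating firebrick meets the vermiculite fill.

T ≈ 643 °C

Thermal resistances in series:
R_insulating firebrick = L/(kA) = 0.105/(0.212×1.94) = 0.2553 K/W
R_vermiculite fill = L/(kA) = 0.13/(0.0672×1.94) = 0.9972 K/W
R_aluminium = L/(kA) = 0.0011/(203×1.94) = 2.793×10^-6 K/W
R_total = 1.252 K/W;  Q = ΔT/R_total = 778/1.252 = 621.2 W
T_interface = T_inner − Q·ΣR(inner→interface) = 802 − 621×0.2553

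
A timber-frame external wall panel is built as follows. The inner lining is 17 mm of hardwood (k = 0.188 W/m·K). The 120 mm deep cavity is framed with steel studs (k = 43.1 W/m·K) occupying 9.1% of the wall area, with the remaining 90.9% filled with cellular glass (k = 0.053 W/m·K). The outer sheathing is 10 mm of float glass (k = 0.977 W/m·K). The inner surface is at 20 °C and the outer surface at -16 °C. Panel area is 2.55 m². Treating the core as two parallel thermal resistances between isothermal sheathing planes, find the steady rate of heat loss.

Q ≈ 701 W

Sheathing layers in series; stud and cavity paths in parallel between them.
R_inner = 0.017/(0.188×2.55) = 0.03546 K/W
R_stud  = 0.12/(43.1×0.091×2.55) = 0.012 K/W
R_cav   = 0.12/(0.053×0.909×2.55) = 0.9768 K/W
1/R_core = 1/R_stud + 1/R_cav → R_core = 0.01185 K/W
R_outer = 0.01/(0.977×2.55) = 0.004014 K/W
R_total = 0.05133 K/W
Q = ΔT/R_total = 36/0.05133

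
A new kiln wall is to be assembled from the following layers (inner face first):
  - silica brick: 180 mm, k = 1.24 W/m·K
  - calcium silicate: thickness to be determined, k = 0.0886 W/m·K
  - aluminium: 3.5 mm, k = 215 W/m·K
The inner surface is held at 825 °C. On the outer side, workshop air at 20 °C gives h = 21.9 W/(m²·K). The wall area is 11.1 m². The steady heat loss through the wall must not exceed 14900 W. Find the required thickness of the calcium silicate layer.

L ≈ 36.2 mm

Thermal resistances in series:
R_silica brick = L/(kA) = 0.18/(1.24×11.1) = 0.01308 K/W
R_aluminium = L/(kA) = 0.0035/(215×11.1) = 1.467×10^-6 K/W
R_outer film = 1/(h_o·A) = 1/(21.9×11.1) = 0.004114 K/W
Sum of the known resistances R_other = 0.01719 K/W
Required total resistance R_tot = ΔT/Q_allow = 805/14900 = 0.05403 K/W
R_calcium silicate = R_tot − R_other = 0.03683 K/W
L = R·k·A = 0.03683×0.0886×11.1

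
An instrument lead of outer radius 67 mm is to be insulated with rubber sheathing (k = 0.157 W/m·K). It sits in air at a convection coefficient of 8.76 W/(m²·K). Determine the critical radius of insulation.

For a cylinder r_cr = k/h = 0.157/8.76
r_cr = 17.9 mm; since the bare radius (67 mm) is above r_cr, any added insulation will reduce heat loss.

r_cr ≈ 17.9 mm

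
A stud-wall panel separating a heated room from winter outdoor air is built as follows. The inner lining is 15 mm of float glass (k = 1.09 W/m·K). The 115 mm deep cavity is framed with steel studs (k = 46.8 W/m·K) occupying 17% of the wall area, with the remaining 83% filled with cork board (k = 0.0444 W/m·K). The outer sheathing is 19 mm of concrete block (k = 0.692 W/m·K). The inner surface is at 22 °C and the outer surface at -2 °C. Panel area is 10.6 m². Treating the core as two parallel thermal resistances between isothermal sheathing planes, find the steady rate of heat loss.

Sheathing layers in series; stud and cavity paths in parallel between them.
R_inner = 0.015/(1.09×10.6) = 0.001298 K/W
R_stud  = 0.115/(46.8×0.17×10.6) = 0.001364 K/W
R_cav   = 0.115/(0.0444×0.83×10.6) = 0.2944 K/W
1/R_core = 1/R_stud + 1/R_cav → R_core = 0.001357 K/W
R_outer = 0.019/(0.692×10.6) = 0.00259 K/W
R_total = 0.005246 K/W
Q = ΔT/R_total = 24/0.005246

Q ≈ 4580 W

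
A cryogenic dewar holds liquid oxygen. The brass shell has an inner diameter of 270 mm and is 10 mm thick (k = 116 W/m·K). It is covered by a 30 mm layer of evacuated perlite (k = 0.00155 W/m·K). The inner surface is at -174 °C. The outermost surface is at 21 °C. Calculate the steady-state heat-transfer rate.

Q ≈ 3.21 W

For a spherical shell R = (1/r₁ − 1/r₂)/(4πk); film R = 1/(h·4πr²). In series:
R_brass shell = (1/0.135 − 1/0.145)/(4π×116) = 3.505×10^-4 K/W
R_evacuated perlite = (1/0.145 − 1/0.175)/(4π×0.00155) = 60.7 K/W
R_total = 60.7 K/W
Q = ΔT/R_total = 195/60.7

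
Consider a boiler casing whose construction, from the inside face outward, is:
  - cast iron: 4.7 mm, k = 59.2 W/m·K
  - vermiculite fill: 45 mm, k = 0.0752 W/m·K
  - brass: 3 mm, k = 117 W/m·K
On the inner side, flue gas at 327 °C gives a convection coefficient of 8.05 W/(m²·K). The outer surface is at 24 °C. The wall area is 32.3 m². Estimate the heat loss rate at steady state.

Q ≈ 13500 W

Treating each layer as a thermal resistance in series:
R_inner film = 1/(h_i·A) = 1/(8.05×32.3) = 0.003846 K/W
R_cast iron = L/(kA) = 0.0047/(59.2×32.3) = 2.458×10^-6 K/W
R_vermiculite fill = L/(kA) = 0.045/(0.0752×32.3) = 0.01853 K/W
R_brass = L/(kA) = 0.003/(117×32.3) = 7.938×10^-7 K/W
R_total = 0.02238 K/W
Q = ΔT / R_total = 303 / 0.02238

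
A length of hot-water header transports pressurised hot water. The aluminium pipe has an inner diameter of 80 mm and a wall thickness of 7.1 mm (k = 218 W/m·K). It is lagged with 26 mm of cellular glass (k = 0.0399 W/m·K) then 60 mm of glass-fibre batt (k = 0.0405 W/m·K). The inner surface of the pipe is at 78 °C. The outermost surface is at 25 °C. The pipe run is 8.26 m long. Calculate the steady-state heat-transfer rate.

Q ≈ 107 W

For a radial system each layer contributes R = ln(r_out/r_in)/(2πkL); films add R = 1/(hA).
R_aluminium pipe wall = ln(47.1/40)/(2π×218×8.26) = 1.444×10^-5 K/W
R_cellular glass = ln(73.1/47.1)/(2π×0.0399×8.26) = 0.2123 K/W
R_glass-fibre batt = ln(133.1/73.1)/(2π×0.0405×8.26) = 0.2851 K/W
R_total = 0.4974 K/W
Q = ΔT/R_total = 53/0.4974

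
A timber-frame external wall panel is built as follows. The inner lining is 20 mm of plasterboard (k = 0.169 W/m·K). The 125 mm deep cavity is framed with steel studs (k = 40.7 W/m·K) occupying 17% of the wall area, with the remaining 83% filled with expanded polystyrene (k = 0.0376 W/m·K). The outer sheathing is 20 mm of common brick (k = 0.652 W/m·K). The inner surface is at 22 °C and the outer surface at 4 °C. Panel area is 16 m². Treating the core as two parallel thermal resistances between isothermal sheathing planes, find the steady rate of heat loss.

Q ≈ 1720 W

Sheathing layers in series; stud and cavity paths in parallel between them.
R_inner = 0.02/(0.169×16) = 0.007396 K/W
R_stud  = 0.125/(40.7×0.17×16) = 0.001129 K/W
R_cav   = 0.125/(0.0376×0.83×16) = 0.2503 K/W
1/R_core = 1/R_stud + 1/R_cav → R_core = 0.001124 K/W
R_outer = 0.02/(0.652×16) = 0.001917 K/W
R_total = 0.01044 K/W
Q = ΔT/R_total = 18/0.01044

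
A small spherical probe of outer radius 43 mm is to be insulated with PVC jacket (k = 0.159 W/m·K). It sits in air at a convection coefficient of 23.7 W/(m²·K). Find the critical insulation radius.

r_cr ≈ 13.4 mm

For a sphere r_cr = 2k/h = 2×0.159/23.7
r_cr = 13.4 mm; since the bare radius (43 mm) is above r_cr, any added insulation will reduce heat loss.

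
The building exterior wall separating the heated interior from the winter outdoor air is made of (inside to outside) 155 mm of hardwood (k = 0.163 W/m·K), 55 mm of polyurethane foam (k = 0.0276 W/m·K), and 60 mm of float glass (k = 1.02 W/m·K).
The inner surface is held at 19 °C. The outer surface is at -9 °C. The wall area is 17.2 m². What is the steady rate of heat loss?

Treating each layer as a thermal resistance in series:
R_hardwood = L/(kA) = 0.155/(0.163×17.2) = 0.05529 K/W
R_polyurethane foam = L/(kA) = 0.055/(0.0276×17.2) = 0.1159 K/W
R_float glass = L/(kA) = 0.06/(1.02×17.2) = 0.00342 K/W
R_total = 0.1746 K/W
Q = ΔT / R_total = 28 / 0.1746

Q ≈ 160 W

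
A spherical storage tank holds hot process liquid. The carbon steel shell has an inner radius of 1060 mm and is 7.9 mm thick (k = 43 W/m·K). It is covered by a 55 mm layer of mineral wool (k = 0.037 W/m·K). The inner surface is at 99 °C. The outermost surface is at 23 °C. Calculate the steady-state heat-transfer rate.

Q ≈ 770 W

Radial (spherical) resistances in series:
R_carbon steel shell = (1/1.06 − 1/1.0679)/(4π×43) = 1.292×10^-5 K/W
R_mineral wool = (1/1.0679 − 1/1.1229)/(4π×0.037) = 0.09865 K/W
R_total = 0.09866 K/W
Q = ΔT/R_total = 76/0.09866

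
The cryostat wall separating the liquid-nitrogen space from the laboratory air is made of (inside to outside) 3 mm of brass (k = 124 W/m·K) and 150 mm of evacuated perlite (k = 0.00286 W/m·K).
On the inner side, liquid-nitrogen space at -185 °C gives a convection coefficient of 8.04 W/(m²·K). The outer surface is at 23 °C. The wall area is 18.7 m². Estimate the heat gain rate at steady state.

Q ≈ 74 W

Using the resistance-network approach (series):
R_inner film = 1/(h_i·A) = 1/(8.04×18.7) = 0.006651 K/W
R_brass = L/(kA) = 0.003/(124×18.7) = 1.294×10^-6 K/W
R_evacuated perlite = L/(kA) = 0.15/(0.00286×18.7) = 2.805 K/W
R_total = 2.811 K/W
Q = ΔT / R_total = 208 / 2.811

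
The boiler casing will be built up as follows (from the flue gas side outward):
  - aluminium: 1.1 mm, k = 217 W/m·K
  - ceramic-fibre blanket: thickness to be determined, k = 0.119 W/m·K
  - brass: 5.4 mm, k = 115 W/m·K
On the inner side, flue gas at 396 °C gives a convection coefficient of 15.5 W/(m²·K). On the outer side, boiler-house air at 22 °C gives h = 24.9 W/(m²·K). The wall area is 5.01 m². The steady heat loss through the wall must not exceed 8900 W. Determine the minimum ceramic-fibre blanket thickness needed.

Series thermal resistances:
R_inner film = 1/(h_i·A) = 1/(15.5×5.01) = 0.01288 K/W
R_aluminium = L/(kA) = 0.0011/(217×5.01) = 1.012×10^-6 K/W
R_brass = L/(kA) = 0.0054/(115×5.01) = 9.373×10^-6 K/W
R_outer film = 1/(h_o·A) = 1/(24.9×5.01) = 0.008016 K/W
Sum of the known resistances R_other = 0.0209 K/W
Required total resistance R_tot = ΔT/Q_allow = 374/8900 = 0.04202 K/W
R_ceramic-fibre blanket = R_tot − R_other = 0.02112 K/W
L = R·k·A = 0.02112×0.119×5.01

L ≈ 12.6 mm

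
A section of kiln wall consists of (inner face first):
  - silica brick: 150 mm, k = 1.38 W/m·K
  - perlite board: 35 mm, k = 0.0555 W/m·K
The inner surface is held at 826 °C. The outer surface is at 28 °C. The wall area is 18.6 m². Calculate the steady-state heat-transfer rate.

Q ≈ 20100 W

Series thermal resistances:
R_silica brick = L/(kA) = 0.15/(1.38×18.6) = 0.005844 K/W
R_perlite board = L/(kA) = 0.035/(0.0555×18.6) = 0.0339 K/W
R_total = 0.03975 K/W
Q = ΔT / R_total = 798 / 0.03975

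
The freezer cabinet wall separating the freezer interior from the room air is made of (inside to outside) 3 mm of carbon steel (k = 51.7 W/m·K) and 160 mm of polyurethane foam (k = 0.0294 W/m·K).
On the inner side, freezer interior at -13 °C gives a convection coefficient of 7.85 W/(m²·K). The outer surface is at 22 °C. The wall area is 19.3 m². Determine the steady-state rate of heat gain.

Using the resistance-network approach (series):
R_inner film = 1/(h_i·A) = 1/(7.85×19.3) = 0.0066 K/W
R_carbon steel = L/(kA) = 0.003/(51.7×19.3) = 3.007×10^-6 K/W
R_polyurethane foam = L/(kA) = 0.16/(0.0294×19.3) = 0.282 K/W
R_total = 0.2886 K/W
Q = ΔT / R_total = 35 / 0.2886

Q ≈ 121 W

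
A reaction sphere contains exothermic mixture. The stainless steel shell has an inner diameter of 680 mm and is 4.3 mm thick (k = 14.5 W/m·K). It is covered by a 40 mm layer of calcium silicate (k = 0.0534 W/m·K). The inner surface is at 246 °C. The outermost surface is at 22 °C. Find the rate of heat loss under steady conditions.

Q ≈ 497 W

Spherical conduction: R = (1/r_in − 1/r_out)/(4πk) per layer; series-sum.
R_stainless steel shell = (1/0.34 − 1/0.3443)/(4π×14.5) = 2.016×10^-4 K/W
R_calcium silicate = (1/0.3443 − 1/0.3843)/(4π×0.0534) = 0.4505 K/W
R_total = 0.4507 K/W
Q = ΔT/R_total = 224/0.4507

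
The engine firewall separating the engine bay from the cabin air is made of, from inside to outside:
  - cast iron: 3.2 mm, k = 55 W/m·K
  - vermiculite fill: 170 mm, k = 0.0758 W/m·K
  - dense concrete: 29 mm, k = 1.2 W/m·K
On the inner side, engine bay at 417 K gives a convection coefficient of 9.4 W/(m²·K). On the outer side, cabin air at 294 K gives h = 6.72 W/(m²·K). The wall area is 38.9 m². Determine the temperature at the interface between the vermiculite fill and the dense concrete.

T ≈ 302 K

Model the wall as resistances in series:
R_inner film = 1/(h_i·A) = 1/(9.4×38.9) = 0.002735 K/W
R_cast iron = L/(kA) = 0.0032/(55×38.9) = 1.496×10^-6 K/W
R_vermiculite fill = L/(kA) = 0.17/(0.0758×38.9) = 0.05765 K/W
R_dense concrete = L/(kA) = 0.029/(1.2×38.9) = 6.213×10^-4 K/W
R_outer film = 1/(h_o·A) = 1/(6.72×38.9) = 0.003825 K/W
R_total = 0.06484 K/W;  Q = ΔT/R_total = 123/0.06484 = 1897 W
T_interface = T_inner − Q·ΣR(inner→interface) = 417 − 1900×0.06039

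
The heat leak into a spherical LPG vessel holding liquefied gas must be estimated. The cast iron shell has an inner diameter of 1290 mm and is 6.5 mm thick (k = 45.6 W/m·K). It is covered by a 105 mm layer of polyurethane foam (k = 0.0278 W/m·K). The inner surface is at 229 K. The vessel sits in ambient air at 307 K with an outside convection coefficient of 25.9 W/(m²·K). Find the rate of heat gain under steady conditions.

Q ≈ 127 W

For a spherical shell R = (1/r₁ − 1/r₂)/(4πk); film R = 1/(h·4πr²). In series:
R_cast iron shell = (1/0.645 − 1/0.6515)/(4π×45.6) = 2.699×10^-5 K/W
R_polyurethane foam = (1/0.6515 − 1/0.7565)/(4π×0.0278) = 0.6098 K/W
R_outer film = 1/(h·4πr_o²) = 1/(25.9×4π×0.7565²) = 0.005369 K/W
R_total = 0.6152 K/W
Q = ΔT/R_total = 78/0.6152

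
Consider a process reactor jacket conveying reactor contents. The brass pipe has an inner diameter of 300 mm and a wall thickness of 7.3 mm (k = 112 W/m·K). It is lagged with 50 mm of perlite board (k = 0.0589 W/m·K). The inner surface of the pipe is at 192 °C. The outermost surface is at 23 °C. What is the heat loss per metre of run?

Cylindrical conduction, so R = ln(r₂/r₁)/(2πkL) per layer, in series:
R_brass pipe wall = ln(157.3/150)/(2π×112×1) = 6.753×10^-5 K/W
R_perlite board = ln(207.3/157.3)/(2π×0.0589×1) = 0.7458 K/W
R_total = 0.7459 K/W
Q = ΔT/R_total = 169/0.7459

q′ ≈ 227 W/m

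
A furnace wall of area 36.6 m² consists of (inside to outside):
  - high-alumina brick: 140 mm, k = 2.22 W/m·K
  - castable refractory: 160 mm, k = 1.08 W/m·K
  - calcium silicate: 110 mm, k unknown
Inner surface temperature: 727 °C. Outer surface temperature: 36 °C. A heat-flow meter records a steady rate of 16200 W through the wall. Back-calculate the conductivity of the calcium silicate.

Thermal resistances in series:
R_high-alumina brick = L/(kA) = 0.14/(2.22×36.6) = 0.001723 K/W
R_castable refractory = L/(kA) = 0.16/(1.08×36.6) = 0.004048 K/W
Sum of known resistances R_other = 0.005771 K/W
Total R = ΔT/Q = 691/16200 = 0.04265 K/W
R_calcium silicate = R_total − R_other = 0.03688 K/W
k = L/(R·A) = 0.11/(0.03688×36.6)

k ≈ 0.0815 W/(m·K)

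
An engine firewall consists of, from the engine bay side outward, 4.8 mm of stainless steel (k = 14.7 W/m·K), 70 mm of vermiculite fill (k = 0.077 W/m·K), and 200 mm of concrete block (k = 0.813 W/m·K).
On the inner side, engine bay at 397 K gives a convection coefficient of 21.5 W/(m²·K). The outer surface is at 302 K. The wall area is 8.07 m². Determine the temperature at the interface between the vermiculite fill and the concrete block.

T ≈ 321 K

Model the wall as resistances in series:
R_inner film = 1/(h_i·A) = 1/(21.5×8.07) = 0.005764 K/W
R_stainless steel = L/(kA) = 0.0048/(14.7×8.07) = 4.046×10^-5 K/W
R_vermiculite fill = L/(kA) = 0.07/(0.077×8.07) = 0.1127 K/W
R_concrete block = L/(kA) = 0.2/(0.813×8.07) = 0.03048 K/W
R_total = 0.1489 K/W;  Q = ΔT/R_total = 95/0.1489 = 637.8 W
T_interface = T_inner − Q·ΣR(inner→interface) = 397 − 638×0.1185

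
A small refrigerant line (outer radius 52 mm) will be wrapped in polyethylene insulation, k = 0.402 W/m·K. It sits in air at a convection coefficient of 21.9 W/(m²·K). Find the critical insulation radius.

For a cylinder r_cr = k/h = 0.402/21.9
r_cr = 18.4 mm; since the bare radius (52 mm) is above r_cr, any added insulation will reduce heat loss.

r_cr ≈ 18.4 mm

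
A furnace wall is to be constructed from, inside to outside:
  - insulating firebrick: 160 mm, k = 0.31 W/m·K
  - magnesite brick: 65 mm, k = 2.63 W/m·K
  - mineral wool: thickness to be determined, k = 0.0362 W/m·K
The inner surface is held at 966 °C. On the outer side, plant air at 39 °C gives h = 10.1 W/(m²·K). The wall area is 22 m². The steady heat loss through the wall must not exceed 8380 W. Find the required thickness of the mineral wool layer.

Using the resistance-network approach (series):
R_insulating firebrick = L/(kA) = 0.16/(0.31×22) = 0.02346 K/W
R_magnesite brick = L/(kA) = 0.065/(2.63×22) = 0.001123 K/W
R_outer film = 1/(h_o·A) = 1/(10.1×22) = 0.0045 K/W
Sum of the known resistances R_other = 0.02908 K/W
Required total resistance R_tot = ΔT/Q_allow = 927/8380 = 0.1106 K/W
R_mineral wool = R_tot − R_other = 0.08154 K/W
L = R·k·A = 0.08154×0.0362×22

L ≈ 64.9 mm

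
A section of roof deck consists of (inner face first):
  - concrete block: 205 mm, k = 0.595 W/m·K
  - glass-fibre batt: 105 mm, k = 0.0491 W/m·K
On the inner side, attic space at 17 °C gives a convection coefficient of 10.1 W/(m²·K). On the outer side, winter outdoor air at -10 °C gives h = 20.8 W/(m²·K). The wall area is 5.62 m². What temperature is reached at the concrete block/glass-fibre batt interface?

Thermal resistances in series:
R_inner film = 1/(h_i·A) = 1/(10.1×5.62) = 0.01762 K/W
R_concrete block = L/(kA) = 0.205/(0.595×5.62) = 0.06131 K/W
R_glass-fibre batt = L/(kA) = 0.105/(0.0491×5.62) = 0.3805 K/W
R_outer film = 1/(h_o·A) = 1/(20.8×5.62) = 0.008555 K/W
R_total = 0.468 K/W;  Q = ΔT/R_total = 27/0.468 = 57.69 W
T_interface = T_inner − Q·ΣR(inner→interface) = 17 − 57.7×0.07892

T ≈ 12.4 °C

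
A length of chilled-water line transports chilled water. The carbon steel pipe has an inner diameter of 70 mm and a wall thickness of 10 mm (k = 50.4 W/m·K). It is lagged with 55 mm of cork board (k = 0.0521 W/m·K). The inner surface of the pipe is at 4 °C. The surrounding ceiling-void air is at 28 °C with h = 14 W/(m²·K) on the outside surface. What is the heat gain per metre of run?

q′ ≈ 9.4 W/m

Cylindrical conduction, so R = ln(r₂/r₁)/(2πkL) per layer, in series:
R_carbon steel pipe wall = ln(45/35)/(2π×50.4×1) = 7.936×10^-4 K/W
R_cork board = ln(100/45)/(2π×0.0521×1) = 2.439 K/W
R_outer film = 1/(h_o·2πr_oL) = 1/(14×2π×0.1×1) = 0.1137 K/W
R_total = 2.554 K/W
Q = ΔT/R_total = 24/2.554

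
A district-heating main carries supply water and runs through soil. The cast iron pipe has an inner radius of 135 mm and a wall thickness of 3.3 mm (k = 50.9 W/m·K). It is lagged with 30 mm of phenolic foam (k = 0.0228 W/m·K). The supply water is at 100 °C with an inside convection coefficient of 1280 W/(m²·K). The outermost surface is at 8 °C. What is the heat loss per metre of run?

q′ ≈ 67.1 W/m

Treating each annulus and film as a series resistance:
R_inner film = 1/(h_i·2πr₁L) = 1/(1280×2π×0.135×1) = 9.21×10^-4 K/W
R_cast iron pipe wall = ln(138.3/135)/(2π×50.9×1) = 7.551×10^-5 K/W
R_phenolic foam = ln(168.3/138.3)/(2π×0.0228×1) = 1.37 K/W
R_total = 1.371 K/W
Q = ΔT/R_total = 92/1.371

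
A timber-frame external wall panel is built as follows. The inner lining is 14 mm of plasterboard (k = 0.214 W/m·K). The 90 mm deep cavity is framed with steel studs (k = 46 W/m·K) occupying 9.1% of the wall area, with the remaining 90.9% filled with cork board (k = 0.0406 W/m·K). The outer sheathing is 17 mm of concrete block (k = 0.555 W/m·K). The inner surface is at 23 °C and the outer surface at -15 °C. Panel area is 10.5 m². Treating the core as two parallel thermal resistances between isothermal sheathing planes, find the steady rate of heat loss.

Sheathing layers in series; stud and cavity paths in parallel between them.
R_inner = 0.014/(0.214×10.5) = 0.006231 K/W
R_stud  = 0.09/(46×0.091×10.5) = 0.002048 K/W
R_cav   = 0.09/(0.0406×0.909×10.5) = 0.2323 K/W
1/R_core = 1/R_stud + 1/R_cav → R_core = 0.00203 K/W
R_outer = 0.017/(0.555×10.5) = 0.002917 K/W
R_total = 0.01118 K/W
Q = ΔT/R_total = 38/0.01118

Q ≈ 3400 W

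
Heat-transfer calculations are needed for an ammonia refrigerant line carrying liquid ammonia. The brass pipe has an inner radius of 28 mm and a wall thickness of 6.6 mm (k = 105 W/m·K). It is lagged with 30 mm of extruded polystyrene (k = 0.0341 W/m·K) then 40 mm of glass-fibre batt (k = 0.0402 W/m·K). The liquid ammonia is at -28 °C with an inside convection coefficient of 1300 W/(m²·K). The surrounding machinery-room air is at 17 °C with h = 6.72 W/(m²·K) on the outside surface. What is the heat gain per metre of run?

q′ ≈ 8.91 W/m

Radial resistances (cylindrical: R_cond = ln(r_o/r_i)/(2πkL), R_conv = 1/(h·2πrL)):
R_inner film = 1/(h_i·2πr₁L) = 1/(1300×2π×0.028×1) = 0.004372 K/W
R_brass pipe wall = ln(34.6/28)/(2π×105×1) = 3.208×10^-4 K/W
R_extruded polystyrene = ln(64.6/34.6)/(2π×0.0341×1) = 2.914 K/W
R_glass-fibre batt = ln(104.6/64.6)/(2π×0.0402×1) = 1.908 K/W
R_outer film = 1/(h_o·2πr_oL) = 1/(6.72×2π×0.1046×1) = 0.2264 K/W
R_total = 5.053 K/W
Q = ΔT/R_total = 45/5.053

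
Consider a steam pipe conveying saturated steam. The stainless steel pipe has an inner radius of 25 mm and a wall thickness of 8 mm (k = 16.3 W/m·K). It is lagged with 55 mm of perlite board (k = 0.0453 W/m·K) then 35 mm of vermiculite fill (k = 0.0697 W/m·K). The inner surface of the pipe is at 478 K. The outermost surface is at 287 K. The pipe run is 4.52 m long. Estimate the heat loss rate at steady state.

Q ≈ 205 W

Treating each annulus and film as a series resistance:
R_stainless steel pipe wall = ln(33/25)/(2π×16.3×4.52) = 5.997×10^-4 K/W
R_perlite board = ln(88/33)/(2π×0.0453×4.52) = 0.7624 K/W
R_vermiculite fill = ln(123/88)/(2π×0.0697×4.52) = 0.1692 K/W
R_total = 0.9321 K/W
Q = ΔT/R_total = 191/0.9321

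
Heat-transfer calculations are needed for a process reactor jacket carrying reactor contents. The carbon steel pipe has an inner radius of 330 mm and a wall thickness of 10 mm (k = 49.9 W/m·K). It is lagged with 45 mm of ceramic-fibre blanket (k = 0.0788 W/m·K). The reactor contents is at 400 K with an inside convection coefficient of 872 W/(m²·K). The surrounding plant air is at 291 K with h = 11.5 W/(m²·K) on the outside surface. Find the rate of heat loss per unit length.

q′ ≈ 379 W/m

Cylindrical conduction, so R = ln(r₂/r₁)/(2πkL) per layer, in series:
R_inner film = 1/(h_i·2πr₁L) = 1/(872×2π×0.33×1) = 5.531×10^-4 K/W
R_carbon steel pipe wall = ln(340/330)/(2π×49.9×1) = 9.522×10^-5 K/W
R_ceramic-fibre blanket = ln(385/340)/(2π×0.0788×1) = 0.251 K/W
R_outer film = 1/(h_o·2πr_oL) = 1/(11.5×2π×0.385×1) = 0.03595 K/W
R_total = 0.2876 K/W
Q = ΔT/R_total = 109/0.2876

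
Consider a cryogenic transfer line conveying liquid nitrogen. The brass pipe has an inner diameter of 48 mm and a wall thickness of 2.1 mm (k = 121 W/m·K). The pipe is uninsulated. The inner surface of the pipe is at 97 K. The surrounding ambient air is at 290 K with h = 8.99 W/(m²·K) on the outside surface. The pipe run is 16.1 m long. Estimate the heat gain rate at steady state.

For a radial system each layer contributes R = ln(r_out/r_in)/(2πkL); films add R = 1/(hA).
R_brass pipe wall = ln(26.1/24)/(2π×121×16.1) = 6.853×10^-6 K/W
R_outer film = 1/(h_o·2πr_oL) = 1/(8.99×2π×0.0261×16.1) = 0.04213 K/W
R_total = 0.04214 K/W
Q = ΔT/R_total = 193/0.04214

Q ≈ 4580 W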